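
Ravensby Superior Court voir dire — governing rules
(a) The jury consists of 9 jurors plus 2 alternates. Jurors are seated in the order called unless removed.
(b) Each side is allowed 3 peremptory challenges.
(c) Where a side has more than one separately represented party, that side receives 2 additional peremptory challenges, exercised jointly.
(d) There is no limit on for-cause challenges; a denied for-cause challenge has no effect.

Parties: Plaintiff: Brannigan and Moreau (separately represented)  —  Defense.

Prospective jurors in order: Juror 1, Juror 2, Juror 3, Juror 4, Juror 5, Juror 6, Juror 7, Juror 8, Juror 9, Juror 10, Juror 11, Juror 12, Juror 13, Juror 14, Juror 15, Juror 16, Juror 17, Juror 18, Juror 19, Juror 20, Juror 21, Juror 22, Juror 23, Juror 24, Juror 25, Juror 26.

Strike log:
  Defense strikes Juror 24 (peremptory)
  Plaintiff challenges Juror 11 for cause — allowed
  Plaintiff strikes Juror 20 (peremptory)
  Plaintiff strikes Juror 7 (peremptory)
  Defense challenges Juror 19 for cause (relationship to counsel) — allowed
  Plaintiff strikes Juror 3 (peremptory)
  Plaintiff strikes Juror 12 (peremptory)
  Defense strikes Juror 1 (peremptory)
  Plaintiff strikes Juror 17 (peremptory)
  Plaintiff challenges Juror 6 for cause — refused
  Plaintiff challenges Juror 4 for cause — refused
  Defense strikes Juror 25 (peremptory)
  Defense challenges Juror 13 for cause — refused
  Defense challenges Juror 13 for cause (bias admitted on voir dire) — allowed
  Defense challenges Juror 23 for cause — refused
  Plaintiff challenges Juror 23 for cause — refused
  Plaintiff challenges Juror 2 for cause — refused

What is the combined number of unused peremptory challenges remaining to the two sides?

Plaintiff allotment: 3 base + 2 multi-party = 5. Defense allotment: 3.
Plaintiff peremptories used: #20, #7, #3, #12, #17 — 5 (for-cause on #11, #6, #4, #23, #2 don't count).
Defense peremptories used: #24, #1, #25 — 3 (for-cause on #19, #13, #13, #23 don't count).
Remaining: (5 − 5) + (3 − 3) = 0.

0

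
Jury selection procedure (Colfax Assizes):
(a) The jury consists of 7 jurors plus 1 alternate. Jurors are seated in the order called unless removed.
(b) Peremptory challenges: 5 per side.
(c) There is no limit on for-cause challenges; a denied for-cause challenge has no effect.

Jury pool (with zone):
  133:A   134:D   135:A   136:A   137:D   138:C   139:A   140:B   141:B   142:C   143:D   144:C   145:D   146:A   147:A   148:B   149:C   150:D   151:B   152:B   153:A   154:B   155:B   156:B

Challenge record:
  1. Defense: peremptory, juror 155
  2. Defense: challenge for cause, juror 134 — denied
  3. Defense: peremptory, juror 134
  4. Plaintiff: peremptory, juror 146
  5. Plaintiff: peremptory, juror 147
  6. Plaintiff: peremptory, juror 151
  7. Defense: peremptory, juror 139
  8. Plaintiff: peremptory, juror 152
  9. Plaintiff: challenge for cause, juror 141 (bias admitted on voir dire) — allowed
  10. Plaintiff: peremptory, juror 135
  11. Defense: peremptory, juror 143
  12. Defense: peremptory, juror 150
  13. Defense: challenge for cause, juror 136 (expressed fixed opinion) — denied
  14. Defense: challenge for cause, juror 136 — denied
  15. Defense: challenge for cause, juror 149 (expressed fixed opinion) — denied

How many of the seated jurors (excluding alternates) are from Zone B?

Removed: #134, #135, #139, #141, #143, #146, #147, #150, #151, #152, #155.
Seated jurors 1–7: #133, #136, #137, #138, #140, #142, #144 (alternates #145 not counted).
Of those, in Zone B: #140 → 1.

1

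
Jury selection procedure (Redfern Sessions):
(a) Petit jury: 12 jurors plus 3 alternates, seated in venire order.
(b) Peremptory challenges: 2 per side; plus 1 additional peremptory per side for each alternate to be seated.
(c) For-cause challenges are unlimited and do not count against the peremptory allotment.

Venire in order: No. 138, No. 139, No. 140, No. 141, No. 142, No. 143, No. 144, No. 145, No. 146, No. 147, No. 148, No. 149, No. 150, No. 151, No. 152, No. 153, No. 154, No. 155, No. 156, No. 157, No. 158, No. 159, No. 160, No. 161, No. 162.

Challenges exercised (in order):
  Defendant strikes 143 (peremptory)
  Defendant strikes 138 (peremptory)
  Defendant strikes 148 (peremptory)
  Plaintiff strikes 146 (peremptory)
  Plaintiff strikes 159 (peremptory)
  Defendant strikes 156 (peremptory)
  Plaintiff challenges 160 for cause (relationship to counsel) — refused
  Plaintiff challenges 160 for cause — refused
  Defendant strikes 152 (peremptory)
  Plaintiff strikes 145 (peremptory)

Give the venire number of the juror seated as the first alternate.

Removed: #138, #143, #145, #146, #148, #152, #156, #159. (#160 stays — for-cause denied.)
Filling seats in venire order through position 13: #139, #140, #141, #142, #144, #147, #149, #150, #151, #153, #154, #155, #157.
So alternate 1 is #157.

157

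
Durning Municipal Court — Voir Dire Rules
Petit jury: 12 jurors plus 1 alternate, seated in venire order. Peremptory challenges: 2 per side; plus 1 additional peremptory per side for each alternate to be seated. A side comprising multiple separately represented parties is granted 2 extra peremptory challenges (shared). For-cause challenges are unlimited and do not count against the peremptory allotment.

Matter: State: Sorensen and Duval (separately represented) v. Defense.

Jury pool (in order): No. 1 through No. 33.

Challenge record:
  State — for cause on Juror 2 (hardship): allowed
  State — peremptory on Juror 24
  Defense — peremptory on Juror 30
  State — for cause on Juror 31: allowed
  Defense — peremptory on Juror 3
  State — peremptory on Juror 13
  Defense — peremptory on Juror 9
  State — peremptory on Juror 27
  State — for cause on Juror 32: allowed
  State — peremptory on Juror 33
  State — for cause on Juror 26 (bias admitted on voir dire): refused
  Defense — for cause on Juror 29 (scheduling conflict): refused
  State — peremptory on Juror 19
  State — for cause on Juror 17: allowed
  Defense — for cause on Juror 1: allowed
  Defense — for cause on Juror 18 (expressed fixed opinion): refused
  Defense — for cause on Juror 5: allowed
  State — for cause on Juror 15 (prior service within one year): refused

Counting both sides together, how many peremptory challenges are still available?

State allotment: 2 base + 1 × 1 alternate + 2 multi-party = 5. Defense allotment: 2 base + 1 × 1 alternate = 3.
State peremptories used: #24, #13, #27, #33, #19 — 5 (for-cause on #2, #31, #32, #26, #17, #15 don't count).
Defense peremptories used: #30, #3, #9 — 3 (for-cause on #29, #1, #18, #5 don't count).
Remaining: (5 − 5) + (3 − 3) = 0.

0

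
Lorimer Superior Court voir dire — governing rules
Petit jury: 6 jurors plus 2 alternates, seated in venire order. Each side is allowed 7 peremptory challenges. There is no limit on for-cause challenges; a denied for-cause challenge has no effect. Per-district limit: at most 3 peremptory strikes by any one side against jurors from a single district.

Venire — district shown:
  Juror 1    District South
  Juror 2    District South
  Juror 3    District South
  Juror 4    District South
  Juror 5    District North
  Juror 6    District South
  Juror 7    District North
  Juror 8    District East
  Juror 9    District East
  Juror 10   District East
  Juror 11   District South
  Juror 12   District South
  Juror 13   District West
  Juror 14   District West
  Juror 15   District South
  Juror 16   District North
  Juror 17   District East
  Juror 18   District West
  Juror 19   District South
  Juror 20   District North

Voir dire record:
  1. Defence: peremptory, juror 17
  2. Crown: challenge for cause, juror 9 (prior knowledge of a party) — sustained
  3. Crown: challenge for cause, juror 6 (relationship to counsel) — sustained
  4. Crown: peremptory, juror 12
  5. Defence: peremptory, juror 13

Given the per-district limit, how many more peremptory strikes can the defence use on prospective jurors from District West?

2

Defence peremptories so far: #17, #13 — 2 of 7 used, 5 left overall.
Against District West: #13 — 1 used; per-district cap 3 leaves 2.
Binding limit: min(5, 2) = 2.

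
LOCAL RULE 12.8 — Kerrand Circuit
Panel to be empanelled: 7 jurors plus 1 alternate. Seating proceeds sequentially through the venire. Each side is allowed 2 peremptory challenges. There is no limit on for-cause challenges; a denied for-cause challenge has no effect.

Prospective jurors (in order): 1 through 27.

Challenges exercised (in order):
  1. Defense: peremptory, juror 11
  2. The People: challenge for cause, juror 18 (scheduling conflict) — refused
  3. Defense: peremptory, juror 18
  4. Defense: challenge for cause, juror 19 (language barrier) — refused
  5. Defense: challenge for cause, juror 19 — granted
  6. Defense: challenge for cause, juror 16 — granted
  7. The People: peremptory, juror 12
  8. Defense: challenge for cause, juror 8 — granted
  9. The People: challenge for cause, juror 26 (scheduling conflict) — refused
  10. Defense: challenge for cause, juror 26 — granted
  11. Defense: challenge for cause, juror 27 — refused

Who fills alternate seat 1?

Removed: #8, #11, #12, #16, #18, #19, #26. (#27 stays — for-cause denied.)
Seating in order: seats 1–7 → #1, #2, #3, #4, #5, #6, #7; alternates → #9.
So alternate 1 is #9.

9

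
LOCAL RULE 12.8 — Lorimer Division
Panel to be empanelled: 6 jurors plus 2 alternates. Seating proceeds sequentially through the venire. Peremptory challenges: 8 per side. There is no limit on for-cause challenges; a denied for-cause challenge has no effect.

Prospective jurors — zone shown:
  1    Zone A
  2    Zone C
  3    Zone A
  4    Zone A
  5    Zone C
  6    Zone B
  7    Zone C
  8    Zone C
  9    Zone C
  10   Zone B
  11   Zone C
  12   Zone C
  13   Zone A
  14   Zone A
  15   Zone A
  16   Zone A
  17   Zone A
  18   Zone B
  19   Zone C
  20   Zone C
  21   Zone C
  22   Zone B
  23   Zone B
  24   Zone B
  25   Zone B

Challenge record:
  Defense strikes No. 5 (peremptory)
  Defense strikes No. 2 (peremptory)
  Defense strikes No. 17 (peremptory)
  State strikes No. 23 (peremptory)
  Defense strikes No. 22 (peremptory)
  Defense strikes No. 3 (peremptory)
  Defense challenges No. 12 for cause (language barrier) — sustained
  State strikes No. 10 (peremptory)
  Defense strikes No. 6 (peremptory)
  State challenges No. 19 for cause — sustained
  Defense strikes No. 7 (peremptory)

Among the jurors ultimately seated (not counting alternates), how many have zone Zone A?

3

Removed: #2, #3, #5, #6, #7, #10, #12, #17, #19, #22, #23.
Seated jurors 1–6: #1, #4, #8, #9, #11, #13 (alternates #14, #15 not counted).
Of those, in Zone A: #1, #4, #13 → 3.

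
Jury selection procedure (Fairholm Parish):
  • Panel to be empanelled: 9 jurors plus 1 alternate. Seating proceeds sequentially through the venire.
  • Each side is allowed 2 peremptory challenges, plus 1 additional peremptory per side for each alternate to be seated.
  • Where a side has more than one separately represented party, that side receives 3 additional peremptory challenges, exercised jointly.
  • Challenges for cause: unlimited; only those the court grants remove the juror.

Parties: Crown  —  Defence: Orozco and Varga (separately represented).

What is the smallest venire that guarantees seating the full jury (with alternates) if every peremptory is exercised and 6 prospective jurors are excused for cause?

Seats to fill: 9 + 1 alternates = 10.
Peremptories — Crown: 2 + 1×1 = 3; Defence: 2 + 1×1 + 3 = 6; total 9.
For-cause removals: 6.
Minimum venire: 10 + 9 + 6 = 25.

25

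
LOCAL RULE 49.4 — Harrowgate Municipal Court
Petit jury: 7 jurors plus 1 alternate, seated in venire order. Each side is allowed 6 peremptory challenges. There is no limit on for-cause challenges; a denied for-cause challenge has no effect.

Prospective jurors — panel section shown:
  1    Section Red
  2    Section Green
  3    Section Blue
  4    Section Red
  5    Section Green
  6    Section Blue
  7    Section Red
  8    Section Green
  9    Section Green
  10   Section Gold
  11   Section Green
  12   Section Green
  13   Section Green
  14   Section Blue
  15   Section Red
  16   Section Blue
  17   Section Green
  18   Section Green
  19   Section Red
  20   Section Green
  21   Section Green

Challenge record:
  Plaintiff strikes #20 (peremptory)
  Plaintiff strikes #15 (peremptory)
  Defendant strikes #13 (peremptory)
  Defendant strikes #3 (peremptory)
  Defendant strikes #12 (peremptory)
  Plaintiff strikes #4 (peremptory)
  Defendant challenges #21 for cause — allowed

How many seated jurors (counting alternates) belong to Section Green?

Removed: #3, #4, #12, #13, #15, #20, #21.
Seated (8 incl. alternates): #1, #2, #5, #6, #7, #8, #9, #10.
Of those, in Section Green: #2, #5, #8, #9 → 4.

4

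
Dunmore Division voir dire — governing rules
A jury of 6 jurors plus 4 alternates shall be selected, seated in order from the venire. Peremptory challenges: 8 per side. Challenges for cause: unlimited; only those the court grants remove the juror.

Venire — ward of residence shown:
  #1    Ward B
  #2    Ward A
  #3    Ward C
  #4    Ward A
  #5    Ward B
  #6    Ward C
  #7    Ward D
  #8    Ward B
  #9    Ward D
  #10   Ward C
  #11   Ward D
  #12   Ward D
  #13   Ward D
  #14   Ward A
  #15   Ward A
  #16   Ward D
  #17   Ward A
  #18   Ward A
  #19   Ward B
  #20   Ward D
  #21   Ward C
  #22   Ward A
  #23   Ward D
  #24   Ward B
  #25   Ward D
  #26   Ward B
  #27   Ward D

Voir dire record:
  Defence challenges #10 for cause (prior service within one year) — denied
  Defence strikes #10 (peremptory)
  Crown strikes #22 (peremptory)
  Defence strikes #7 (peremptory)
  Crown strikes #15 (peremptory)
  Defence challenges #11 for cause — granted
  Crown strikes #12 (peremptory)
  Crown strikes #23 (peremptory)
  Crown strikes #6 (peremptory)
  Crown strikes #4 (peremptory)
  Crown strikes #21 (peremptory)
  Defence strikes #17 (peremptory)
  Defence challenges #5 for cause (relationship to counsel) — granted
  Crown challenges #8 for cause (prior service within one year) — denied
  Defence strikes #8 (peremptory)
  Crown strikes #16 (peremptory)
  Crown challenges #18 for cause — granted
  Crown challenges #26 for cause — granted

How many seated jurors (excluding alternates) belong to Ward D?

2

Removed: #4, #5, #6, #7, #8, #10, #11, #12, #15, #16, #17, #18, #21, #22, #23, #26.
Seated jurors 1–6: #1, #2, #3, #9, #13, #14 (alternates #19, #20, #24, #25 not counted).
Of those, in Ward D: #9, #13 → 2.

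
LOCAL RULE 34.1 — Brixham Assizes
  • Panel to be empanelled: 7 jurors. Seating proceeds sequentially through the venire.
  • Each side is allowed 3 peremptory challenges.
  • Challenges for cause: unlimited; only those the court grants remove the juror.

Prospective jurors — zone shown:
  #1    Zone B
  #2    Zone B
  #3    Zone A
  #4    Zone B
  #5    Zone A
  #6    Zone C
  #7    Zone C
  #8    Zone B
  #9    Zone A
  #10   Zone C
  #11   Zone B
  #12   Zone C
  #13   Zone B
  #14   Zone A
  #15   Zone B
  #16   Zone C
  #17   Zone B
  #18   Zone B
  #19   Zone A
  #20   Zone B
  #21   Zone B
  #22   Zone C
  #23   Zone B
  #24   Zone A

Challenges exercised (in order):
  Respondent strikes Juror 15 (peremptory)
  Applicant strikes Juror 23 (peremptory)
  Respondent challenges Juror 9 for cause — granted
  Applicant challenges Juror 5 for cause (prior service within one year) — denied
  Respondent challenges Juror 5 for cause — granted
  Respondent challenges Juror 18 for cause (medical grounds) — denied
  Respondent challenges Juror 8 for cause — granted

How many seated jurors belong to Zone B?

3

Removed: #5, #8, #9, #15, #23.
Seated jurors 1–7: #1, #2, #3, #4, #6, #7, #10.
Of those, in Zone B: #1, #2, #4 → 3.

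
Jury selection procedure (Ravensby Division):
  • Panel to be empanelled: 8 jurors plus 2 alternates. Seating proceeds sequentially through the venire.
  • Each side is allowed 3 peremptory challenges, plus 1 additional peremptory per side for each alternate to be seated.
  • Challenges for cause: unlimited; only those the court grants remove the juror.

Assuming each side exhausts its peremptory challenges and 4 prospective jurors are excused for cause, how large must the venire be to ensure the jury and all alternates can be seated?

24

Seats to fill: 8 + 2 alternates = 10.
Peremptories: 3 + 1×2 = 5 per side × 2 sides = 10.
For-cause removals: 4.
Minimum venire: 10 + 10 + 4 = 24.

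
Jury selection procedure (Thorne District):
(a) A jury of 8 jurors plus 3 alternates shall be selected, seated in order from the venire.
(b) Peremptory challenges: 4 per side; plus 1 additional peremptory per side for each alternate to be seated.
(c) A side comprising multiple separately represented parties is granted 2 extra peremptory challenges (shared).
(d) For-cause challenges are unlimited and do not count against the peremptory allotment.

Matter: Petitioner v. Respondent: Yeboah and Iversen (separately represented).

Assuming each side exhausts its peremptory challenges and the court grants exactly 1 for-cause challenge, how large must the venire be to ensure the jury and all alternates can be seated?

28

Seats to fill: 8 + 3 alternates = 11.
Peremptories — Petitioner: 4 + 1×3 = 7; Respondent: 4 + 1×3 + 2 = 9; total 16.
For-cause removals: 1.
Minimum venire: 11 + 16 + 1 = 28.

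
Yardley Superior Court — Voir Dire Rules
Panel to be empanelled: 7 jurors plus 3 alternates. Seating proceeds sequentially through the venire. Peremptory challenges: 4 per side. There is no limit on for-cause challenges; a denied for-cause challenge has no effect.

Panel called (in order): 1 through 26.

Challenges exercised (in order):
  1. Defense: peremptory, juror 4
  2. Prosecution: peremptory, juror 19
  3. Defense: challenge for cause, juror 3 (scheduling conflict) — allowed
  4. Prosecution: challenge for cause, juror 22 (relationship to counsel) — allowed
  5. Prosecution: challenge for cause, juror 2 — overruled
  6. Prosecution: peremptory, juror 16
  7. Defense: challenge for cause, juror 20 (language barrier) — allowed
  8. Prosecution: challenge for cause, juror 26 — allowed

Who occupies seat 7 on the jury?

9

Removed: #3, #4, #16, #19, #20, #22, #26. (#2 stays — for-cause denied.)
Seating in order: seats 1–7 → #1, #2, #5, #6, #7, #8, #9; alternates → #10, #11, #12.
So seat 7 is #9.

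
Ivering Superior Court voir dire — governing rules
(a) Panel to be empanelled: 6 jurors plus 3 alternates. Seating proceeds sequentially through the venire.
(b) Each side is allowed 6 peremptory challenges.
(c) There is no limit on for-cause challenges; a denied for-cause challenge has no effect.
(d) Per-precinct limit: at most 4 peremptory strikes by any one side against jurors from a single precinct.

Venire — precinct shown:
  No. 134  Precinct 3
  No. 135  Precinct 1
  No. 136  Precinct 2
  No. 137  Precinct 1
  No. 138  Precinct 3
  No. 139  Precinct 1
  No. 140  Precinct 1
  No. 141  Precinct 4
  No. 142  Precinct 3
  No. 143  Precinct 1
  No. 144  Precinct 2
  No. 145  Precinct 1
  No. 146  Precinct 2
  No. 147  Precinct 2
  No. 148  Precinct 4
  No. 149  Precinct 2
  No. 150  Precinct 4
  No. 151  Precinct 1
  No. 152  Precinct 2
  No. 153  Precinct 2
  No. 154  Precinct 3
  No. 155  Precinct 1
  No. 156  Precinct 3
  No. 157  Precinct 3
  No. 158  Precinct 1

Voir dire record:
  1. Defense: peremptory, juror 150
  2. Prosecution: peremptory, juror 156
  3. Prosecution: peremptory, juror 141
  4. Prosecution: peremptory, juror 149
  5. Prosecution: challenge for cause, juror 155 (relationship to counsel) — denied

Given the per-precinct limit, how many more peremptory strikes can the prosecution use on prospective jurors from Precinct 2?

Prosecution peremptories so far: #156, #141, #149 — 3 of 6 used, 3 left overall.
Against Precinct 2: #149 — 1 used; per-precinct cap 4 leaves 3.
Binding limit: min(3, 3) = 3.

3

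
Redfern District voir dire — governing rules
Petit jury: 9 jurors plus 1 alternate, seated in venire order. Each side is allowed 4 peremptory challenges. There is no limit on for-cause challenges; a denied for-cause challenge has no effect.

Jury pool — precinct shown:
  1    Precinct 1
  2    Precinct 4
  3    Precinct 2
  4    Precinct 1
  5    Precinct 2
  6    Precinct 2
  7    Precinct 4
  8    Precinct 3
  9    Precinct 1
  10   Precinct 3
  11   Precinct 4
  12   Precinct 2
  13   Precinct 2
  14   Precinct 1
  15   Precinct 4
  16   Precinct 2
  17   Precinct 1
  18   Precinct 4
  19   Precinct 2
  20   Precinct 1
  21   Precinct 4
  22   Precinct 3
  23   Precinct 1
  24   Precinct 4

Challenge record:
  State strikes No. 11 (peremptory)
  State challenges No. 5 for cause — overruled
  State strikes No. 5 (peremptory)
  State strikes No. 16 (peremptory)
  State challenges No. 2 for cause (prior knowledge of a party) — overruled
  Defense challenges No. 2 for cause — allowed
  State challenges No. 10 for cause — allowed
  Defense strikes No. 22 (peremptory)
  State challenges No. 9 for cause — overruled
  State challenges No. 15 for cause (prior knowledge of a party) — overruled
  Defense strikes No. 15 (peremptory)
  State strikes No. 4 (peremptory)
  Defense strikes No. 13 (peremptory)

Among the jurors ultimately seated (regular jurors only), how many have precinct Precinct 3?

1

Removed: #2, #4, #5, #10, #11, #13, #15, #16, #22.
Seated jurors 1–9: #1, #3, #6, #7, #8, #9, #12, #14, #17 (alternates #18 not counted).
Of those, in Precinct 3: #8 → 1.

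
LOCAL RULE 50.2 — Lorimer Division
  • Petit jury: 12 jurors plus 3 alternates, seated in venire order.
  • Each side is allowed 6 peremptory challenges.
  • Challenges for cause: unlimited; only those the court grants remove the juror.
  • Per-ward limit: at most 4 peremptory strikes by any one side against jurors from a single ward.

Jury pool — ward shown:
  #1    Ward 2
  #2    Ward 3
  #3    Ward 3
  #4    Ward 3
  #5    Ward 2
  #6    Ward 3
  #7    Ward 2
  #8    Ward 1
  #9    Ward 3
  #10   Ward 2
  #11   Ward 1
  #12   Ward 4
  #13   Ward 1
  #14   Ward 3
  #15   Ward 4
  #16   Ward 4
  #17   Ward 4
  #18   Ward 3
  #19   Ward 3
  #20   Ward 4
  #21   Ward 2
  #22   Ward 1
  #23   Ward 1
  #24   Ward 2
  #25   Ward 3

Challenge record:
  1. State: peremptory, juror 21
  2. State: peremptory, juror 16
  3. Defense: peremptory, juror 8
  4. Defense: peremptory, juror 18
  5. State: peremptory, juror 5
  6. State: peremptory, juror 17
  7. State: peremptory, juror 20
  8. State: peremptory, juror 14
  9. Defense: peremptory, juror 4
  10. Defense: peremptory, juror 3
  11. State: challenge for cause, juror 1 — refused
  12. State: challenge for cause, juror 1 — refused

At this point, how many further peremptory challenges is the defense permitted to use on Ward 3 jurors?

Defense peremptories so far: #8, #18, #4, #3 — 4 of 6 used, 2 left overall.
Against Ward 3: #18, #4, #3 — 3 used; per-ward cap 4 leaves 1.
Binding limit: min(2, 1) = 1.

1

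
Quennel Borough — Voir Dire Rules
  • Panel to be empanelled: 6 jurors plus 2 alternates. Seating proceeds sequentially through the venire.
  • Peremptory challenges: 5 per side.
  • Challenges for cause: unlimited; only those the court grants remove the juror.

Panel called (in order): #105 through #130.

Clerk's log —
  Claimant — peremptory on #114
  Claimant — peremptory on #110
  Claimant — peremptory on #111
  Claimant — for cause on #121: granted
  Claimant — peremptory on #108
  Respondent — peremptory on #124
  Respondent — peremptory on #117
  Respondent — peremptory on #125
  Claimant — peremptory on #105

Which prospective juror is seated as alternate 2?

Removed: #105, #108, #110, #111, #114, #117, #121, #124, #125.
Seating in order: seats 1–6 → #106, #107, #109, #112, #113, #115; alternates → #116, #118.
So alternate 2 is #118.

118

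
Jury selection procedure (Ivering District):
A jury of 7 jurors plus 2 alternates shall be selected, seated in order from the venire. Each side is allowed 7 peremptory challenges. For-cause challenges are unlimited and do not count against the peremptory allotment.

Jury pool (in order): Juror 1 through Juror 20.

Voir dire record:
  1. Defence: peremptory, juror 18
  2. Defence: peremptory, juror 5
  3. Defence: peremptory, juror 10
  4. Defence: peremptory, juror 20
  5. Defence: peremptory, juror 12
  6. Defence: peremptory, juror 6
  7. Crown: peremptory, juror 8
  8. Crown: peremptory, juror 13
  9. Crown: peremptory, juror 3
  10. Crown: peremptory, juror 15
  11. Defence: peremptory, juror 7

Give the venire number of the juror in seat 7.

16

Removed: #3, #5, #6, #7, #8, #10, #12, #13, #15, #18, #20.
Filling seats in venire order through position 7: #1, #2, #4, #9, #11, #14, #16.
So seat 7 is #16.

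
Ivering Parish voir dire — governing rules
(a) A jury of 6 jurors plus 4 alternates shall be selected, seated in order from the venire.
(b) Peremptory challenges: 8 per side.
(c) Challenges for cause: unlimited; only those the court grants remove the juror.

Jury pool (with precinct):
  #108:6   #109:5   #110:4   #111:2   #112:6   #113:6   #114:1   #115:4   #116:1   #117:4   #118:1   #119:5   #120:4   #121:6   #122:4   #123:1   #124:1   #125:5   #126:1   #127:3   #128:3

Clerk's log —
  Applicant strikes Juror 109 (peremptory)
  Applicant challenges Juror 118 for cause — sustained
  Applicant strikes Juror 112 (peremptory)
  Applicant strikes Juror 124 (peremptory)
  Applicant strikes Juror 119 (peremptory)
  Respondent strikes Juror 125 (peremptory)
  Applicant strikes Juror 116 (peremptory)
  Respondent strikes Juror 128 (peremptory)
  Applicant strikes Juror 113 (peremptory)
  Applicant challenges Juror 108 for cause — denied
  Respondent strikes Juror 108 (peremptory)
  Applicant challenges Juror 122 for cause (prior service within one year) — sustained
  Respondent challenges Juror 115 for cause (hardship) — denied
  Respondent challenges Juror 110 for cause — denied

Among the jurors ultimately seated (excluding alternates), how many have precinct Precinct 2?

1

Removed: #108, #109, #112, #113, #116, #118, #119, #122, #124, #125, #128.
Seated jurors 1–6: #110, #111, #114, #115, #117, #120 (alternates #121, #123, #126, #127 not counted).
Of those, in Precinct 2: #111 → 1.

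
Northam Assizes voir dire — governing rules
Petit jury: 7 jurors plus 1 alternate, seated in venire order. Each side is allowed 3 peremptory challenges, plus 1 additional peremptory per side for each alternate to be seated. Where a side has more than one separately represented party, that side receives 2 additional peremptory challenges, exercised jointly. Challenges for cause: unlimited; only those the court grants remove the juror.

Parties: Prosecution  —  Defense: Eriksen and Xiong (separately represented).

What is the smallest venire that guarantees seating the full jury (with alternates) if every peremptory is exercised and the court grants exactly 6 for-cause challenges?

Seats to fill: 7 + 1 alternates = 8.
Peremptories — Prosecution: 3 + 1×1 = 4; Defense: 3 + 1×1 + 2 = 6; total 10.
For-cause removals: 6.
Minimum venire: 8 + 10 + 6 = 24.

24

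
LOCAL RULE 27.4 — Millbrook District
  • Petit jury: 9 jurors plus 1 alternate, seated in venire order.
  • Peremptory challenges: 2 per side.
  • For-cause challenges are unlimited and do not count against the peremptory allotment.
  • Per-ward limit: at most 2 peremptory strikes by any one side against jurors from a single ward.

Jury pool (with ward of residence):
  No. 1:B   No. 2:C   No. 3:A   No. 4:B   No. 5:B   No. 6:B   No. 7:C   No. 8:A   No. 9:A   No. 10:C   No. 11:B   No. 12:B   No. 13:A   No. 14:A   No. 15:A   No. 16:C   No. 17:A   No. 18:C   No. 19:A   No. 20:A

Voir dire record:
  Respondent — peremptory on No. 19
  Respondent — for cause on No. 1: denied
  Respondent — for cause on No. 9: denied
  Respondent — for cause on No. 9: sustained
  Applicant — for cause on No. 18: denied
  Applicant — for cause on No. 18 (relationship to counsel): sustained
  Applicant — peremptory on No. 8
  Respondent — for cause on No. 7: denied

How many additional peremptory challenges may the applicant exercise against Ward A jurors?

Applicant peremptories so far: #8 — 1 of 2 used, 1 left overall.
Against Ward A: #8 — 1 used; per-ward cap 2 leaves 1.
Binding limit: min(1, 1) = 1.

1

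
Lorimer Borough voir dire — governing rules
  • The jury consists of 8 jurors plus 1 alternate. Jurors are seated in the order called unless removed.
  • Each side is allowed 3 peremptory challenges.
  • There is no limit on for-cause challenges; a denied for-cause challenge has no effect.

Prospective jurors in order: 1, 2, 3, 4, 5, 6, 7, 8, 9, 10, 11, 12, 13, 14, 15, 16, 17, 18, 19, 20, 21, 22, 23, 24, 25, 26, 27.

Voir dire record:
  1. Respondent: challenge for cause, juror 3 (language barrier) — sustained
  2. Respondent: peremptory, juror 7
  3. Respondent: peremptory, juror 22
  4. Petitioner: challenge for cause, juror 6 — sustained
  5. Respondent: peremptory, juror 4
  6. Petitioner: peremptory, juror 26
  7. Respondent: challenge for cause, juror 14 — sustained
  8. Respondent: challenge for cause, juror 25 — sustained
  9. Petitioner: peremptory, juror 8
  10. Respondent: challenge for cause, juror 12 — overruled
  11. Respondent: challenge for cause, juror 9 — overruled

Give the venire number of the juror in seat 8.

13

Removed: #3, #4, #6, #7, #8, #14, #22, #25, #26. (#9, #12 stay — for-cause denied.)
Seating in order: seats 1–8 → #1, #2, #5, #9, #10, #11, #12, #13; alternates → #15.
So seat 8 is #13.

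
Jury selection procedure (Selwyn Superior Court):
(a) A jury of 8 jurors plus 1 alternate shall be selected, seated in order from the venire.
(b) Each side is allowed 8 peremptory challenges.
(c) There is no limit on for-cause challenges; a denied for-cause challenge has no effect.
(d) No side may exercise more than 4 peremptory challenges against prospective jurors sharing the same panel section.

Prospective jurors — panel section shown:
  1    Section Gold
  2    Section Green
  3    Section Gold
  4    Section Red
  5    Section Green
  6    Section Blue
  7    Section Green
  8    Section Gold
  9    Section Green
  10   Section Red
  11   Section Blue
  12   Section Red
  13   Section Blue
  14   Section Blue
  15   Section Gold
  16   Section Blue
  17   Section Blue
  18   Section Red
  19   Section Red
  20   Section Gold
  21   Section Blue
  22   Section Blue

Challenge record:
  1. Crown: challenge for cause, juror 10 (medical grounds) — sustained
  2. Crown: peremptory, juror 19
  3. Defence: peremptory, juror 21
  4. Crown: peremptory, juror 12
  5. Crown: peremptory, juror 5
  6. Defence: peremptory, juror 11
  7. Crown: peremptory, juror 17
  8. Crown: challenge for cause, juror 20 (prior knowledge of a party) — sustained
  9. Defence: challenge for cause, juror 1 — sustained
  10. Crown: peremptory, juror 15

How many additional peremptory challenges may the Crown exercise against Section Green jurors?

Crown peremptories so far: #19, #12, #5, #17, #15 — 5 of 8 used, 3 left overall.
Against Section Green: #5 — 1 used; per-section cap 4 leaves 3.
Binding limit: min(3, 3) = 3.

3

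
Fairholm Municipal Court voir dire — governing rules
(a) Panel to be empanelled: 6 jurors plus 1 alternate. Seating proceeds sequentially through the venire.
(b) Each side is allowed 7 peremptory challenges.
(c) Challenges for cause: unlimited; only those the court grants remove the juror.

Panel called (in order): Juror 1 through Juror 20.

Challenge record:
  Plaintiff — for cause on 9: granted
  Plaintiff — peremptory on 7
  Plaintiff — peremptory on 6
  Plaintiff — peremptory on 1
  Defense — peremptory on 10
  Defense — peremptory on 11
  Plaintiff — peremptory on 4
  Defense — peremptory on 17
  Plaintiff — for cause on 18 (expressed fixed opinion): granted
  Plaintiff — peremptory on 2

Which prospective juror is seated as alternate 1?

15

Removed: #1, #2, #4, #6, #7, #9, #10, #11, #17, #18.
Seating in order: seats 1–6 → #3, #5, #8, #12, #13, #14; alternates → #15.
So alternate 1 is #15.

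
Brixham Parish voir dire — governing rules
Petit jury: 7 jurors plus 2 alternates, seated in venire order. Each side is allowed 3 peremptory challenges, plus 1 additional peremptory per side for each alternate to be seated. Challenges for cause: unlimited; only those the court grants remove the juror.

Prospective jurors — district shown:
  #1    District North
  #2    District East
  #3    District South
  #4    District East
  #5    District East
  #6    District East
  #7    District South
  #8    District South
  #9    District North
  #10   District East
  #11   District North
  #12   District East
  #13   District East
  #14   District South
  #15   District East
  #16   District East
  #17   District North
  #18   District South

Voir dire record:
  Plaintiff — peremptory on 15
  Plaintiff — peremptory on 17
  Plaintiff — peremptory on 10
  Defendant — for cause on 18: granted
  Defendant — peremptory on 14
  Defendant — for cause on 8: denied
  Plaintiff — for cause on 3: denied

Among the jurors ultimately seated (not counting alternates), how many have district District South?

Removed: #10, #14, #15, #17, #18.
Seated jurors 1–7: #1, #2, #3, #4, #5, #6, #7 (alternates #8, #9 not counted).
Of those, in District South: #3, #7 → 2.

2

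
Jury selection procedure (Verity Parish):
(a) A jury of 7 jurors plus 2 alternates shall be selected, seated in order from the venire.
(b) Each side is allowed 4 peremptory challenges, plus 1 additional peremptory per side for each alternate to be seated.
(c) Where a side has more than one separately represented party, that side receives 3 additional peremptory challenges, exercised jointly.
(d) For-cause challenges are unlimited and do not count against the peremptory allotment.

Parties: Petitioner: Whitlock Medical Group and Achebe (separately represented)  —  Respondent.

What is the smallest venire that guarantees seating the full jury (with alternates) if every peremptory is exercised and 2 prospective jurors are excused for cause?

Seats to fill: 7 + 2 alternates = 9.
Peremptories — Petitioner: 4 + 1×2 + 3 = 9; Respondent: 4 + 1×2 = 6; total 15.
For-cause removals: 2.
Minimum venire: 9 + 15 + 2 = 26.

26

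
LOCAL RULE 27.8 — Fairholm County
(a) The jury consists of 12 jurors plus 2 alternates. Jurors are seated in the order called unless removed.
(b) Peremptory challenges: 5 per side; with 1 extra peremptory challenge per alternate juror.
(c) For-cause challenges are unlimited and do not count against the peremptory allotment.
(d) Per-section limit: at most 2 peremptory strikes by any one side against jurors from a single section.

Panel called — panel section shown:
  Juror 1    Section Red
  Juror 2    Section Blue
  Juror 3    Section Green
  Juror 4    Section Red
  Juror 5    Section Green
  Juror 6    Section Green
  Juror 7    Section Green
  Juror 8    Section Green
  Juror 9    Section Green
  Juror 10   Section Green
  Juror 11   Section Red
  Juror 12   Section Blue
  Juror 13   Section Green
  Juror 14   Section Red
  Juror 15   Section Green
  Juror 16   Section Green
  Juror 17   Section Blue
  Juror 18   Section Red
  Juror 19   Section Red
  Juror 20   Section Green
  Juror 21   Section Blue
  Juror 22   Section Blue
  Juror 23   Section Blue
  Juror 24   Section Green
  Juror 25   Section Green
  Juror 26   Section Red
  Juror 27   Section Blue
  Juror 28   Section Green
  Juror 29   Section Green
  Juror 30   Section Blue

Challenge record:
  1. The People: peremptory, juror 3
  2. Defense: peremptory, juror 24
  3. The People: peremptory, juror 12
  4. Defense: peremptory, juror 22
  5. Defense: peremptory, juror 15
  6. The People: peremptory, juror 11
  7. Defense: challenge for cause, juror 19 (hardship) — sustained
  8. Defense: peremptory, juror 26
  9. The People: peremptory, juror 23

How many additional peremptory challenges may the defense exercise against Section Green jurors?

0

Defense peremptories so far: #24, #22, #15, #26 — 4 of 7 used, 3 left overall.
Against Section Green: #24, #15 — 2 used; per-section cap 2 leaves 0.
Binding limit: min(3, 0) = 0.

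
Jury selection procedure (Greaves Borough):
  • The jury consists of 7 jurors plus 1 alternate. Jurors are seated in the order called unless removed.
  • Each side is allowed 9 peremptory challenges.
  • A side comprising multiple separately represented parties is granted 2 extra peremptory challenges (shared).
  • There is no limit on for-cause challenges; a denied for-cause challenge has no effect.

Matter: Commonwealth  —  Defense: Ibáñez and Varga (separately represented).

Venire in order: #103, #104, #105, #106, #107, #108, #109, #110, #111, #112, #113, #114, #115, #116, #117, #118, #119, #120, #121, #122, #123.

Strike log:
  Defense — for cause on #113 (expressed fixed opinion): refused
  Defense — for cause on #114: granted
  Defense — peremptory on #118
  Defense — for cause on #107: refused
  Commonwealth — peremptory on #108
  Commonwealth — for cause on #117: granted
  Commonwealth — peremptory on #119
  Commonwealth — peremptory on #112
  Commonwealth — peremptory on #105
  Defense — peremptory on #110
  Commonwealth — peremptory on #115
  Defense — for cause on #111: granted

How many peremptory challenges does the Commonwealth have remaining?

4

Commonwealth allotment: 9.
Commonwealth peremptories used: #108, #119, #112, #105, #115 — 5 (the for-cause on #117 doesn't count).
Remaining: 9 − 5 = 4.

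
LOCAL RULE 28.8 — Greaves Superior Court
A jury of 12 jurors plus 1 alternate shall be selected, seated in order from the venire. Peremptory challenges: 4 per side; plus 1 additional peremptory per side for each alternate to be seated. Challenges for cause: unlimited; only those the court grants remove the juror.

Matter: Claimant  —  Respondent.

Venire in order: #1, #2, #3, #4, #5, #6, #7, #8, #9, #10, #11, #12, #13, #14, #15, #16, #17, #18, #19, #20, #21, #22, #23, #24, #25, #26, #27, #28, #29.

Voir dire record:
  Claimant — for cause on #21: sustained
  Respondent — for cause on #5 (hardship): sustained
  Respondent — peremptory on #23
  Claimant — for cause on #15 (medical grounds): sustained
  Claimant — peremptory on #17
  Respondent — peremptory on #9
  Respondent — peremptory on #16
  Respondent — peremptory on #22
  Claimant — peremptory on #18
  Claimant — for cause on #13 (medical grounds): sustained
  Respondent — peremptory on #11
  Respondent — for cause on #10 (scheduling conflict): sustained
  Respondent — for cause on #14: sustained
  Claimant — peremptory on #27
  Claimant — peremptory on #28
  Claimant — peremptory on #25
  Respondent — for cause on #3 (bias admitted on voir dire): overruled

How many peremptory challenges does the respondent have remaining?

0

Respondent allotment: 4 base + 1 × 1 alternate = 5.
Respondent peremptories used: #23, #9, #16, #22, #11 — 5 (for-cause on #5, #10, #14, #3 don't count).
Remaining: 5 − 5 = 0.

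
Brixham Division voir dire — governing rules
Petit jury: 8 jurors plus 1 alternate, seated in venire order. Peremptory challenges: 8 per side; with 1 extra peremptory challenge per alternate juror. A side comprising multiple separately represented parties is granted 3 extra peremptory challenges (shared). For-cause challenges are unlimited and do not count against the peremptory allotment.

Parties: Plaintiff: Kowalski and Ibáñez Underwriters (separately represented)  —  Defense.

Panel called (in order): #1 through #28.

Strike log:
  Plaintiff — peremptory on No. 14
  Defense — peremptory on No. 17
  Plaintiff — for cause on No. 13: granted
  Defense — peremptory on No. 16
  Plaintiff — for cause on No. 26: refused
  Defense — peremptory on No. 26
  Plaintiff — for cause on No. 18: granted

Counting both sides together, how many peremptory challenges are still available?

17

Plaintiff allotment: 8 base + 1 × 1 alternate + 3 multi-party = 12. Defense allotment: 8 base + 1 × 1 alternate = 9.
Plaintiff peremptories used: #14 — 1 (for-cause on #13, #26, #18 don't count).
Defense peremptories used: #17, #16, #26 — 3.
Remaining: (12 − 1) + (9 − 3) = 17.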